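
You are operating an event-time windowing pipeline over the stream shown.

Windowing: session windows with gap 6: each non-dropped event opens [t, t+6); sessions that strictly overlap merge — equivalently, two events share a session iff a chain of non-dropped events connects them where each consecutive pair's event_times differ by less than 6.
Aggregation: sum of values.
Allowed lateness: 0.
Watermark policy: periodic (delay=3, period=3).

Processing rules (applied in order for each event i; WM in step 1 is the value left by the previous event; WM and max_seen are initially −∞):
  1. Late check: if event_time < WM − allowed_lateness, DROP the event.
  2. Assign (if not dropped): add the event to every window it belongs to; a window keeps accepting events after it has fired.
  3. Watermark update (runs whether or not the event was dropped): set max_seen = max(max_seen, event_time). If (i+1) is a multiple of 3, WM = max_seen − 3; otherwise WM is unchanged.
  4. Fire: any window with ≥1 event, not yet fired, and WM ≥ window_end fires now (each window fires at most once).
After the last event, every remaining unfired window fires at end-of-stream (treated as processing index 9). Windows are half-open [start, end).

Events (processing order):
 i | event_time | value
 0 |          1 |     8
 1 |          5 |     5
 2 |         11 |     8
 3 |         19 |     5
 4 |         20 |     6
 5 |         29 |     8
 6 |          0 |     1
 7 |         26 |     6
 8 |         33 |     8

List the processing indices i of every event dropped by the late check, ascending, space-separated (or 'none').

6

i=0 t=1 v=8: → [1,7); WM=−∞
i=1 t=5 v=5: → [1,11); WM=−∞
i=2 t=11 v=8: → [11,17); WM=8
i=3 t=19 v=5: → [19,25); WM=8
i=4 t=20 v=6: → [19,26); WM=8
i=5 t=29 v=8: → [29,35); WM=26
i=6 t=0 v=1: DROP (t<26-0); WM=26
i=7 t=26 v=6: → [26,35); WM=26
i=8 t=33 v=8: → [26,39); WM=30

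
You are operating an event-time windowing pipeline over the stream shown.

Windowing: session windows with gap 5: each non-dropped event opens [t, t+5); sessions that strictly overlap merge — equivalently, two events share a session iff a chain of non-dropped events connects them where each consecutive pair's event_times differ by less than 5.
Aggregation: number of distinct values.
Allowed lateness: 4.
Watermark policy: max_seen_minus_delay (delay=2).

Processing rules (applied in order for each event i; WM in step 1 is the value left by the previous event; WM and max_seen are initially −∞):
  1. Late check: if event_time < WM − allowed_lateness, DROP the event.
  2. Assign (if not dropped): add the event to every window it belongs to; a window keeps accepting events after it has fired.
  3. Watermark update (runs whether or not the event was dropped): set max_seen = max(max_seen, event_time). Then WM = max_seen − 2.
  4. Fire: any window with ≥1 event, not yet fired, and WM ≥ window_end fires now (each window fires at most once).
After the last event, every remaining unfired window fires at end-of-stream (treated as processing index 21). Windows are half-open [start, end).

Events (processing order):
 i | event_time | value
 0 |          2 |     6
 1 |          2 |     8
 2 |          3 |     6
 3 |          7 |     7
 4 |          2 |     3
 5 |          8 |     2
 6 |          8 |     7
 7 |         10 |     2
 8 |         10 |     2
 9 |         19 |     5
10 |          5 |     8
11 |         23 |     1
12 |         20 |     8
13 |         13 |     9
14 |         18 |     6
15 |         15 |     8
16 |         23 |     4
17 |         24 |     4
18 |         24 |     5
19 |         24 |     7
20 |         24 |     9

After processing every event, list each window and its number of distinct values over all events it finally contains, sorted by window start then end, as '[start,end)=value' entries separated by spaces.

[2,15)=5 [18,29)=7

i=0 t=2 v=6: → [2,7); WM=0
i=1 t=2 v=8: → [2,7); WM=0
i=2 t=3 v=6: → [2,8); WM=1
i=3 t=7 v=7: → [2,12); WM=5
i=4 t=2 v=3: → [2,12); WM=5
i=5 t=8 v=2: → [2,13); WM=6
i=6 t=8 v=7: → [2,13); WM=6
i=7 t=10 v=2: → [2,15); WM=8
i=8 t=10 v=2: → [2,15); WM=8
i=9 t=19 v=5: → [19,24); WM=17
i=10 t=5 v=8: DROP (t<17-4); WM=17
i=11 t=23 v=1: → [19,28); WM=21
i=12 t=20 v=8: → [19,28); WM=21
i=13 t=13 v=9: DROP (t<21-4); WM=21
i=14 t=18 v=6: → [18,28); WM=21
i=15 t=15 v=8: DROP (t<21-4); WM=21
i=16 t=23 v=4: → [18,28); WM=21
i=17 t=24 v=4: → [18,29); WM=22
i=18 t=24 v=5: → [18,29); WM=22
i=19 t=24 v=7: → [18,29); WM=22
i=20 t=24 v=9: → [18,29); WM=22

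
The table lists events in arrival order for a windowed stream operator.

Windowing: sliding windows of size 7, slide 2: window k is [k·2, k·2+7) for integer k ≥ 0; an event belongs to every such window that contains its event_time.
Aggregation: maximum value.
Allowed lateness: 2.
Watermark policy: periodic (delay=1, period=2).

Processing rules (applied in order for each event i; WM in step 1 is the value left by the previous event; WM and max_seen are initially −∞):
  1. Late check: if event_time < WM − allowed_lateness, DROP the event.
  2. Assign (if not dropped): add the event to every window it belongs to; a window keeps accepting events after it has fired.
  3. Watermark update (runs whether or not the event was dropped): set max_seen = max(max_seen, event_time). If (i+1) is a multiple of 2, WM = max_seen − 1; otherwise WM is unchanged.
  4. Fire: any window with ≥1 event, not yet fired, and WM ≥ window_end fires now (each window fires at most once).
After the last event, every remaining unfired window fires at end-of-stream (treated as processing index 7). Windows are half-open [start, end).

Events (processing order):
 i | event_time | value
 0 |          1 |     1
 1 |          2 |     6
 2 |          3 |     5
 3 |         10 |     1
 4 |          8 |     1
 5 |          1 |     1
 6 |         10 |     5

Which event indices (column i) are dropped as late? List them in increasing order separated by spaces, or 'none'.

5

i=0 t=1 v=1: → [0,7); WM=−∞
i=1 t=2 v=6: → [2,9),[0,7); WM=1
i=2 t=3 v=5: → [2,9),[0,7); WM=1
i=3 t=10 v=1: → [10,17),[8,15),[6,13),[4,11); WM=9; [0,7) fires=6 [2,9) fires=6
i=4 t=8 v=1: → [8,15),[6,13),[4,11),[2,9); WM=9
i=5 t=1 v=1: DROP (t<9-2); WM=9
i=6 t=10 v=5: → [10,17),[8,15),[6,13),[4,11); WM=9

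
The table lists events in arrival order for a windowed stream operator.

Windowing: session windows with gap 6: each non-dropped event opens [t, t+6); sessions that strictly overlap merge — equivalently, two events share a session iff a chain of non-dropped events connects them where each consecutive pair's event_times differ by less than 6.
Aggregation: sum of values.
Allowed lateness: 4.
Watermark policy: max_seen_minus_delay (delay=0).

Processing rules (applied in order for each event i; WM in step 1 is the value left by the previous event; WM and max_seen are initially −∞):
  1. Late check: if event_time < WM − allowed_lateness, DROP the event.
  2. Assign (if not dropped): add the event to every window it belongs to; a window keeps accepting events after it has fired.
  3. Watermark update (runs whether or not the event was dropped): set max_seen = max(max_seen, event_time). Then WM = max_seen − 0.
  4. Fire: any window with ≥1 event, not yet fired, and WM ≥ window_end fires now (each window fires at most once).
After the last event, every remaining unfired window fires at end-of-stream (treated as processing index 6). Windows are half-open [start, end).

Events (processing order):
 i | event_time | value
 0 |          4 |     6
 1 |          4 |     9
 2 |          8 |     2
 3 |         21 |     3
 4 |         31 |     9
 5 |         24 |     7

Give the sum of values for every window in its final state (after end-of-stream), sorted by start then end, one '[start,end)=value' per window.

i=0 t=4 v=6: → [4,10); WM=4
i=1 t=4 v=9: → [4,10); WM=4
i=2 t=8 v=2: → [4,14); WM=8
i=3 t=21 v=3: → [21,27); WM=21
i=4 t=31 v=9: → [31,37); WM=31
i=5 t=24 v=7: DROP (t<31-4); WM=31

[4,14)=17 [21,27)=3 [31,37)=9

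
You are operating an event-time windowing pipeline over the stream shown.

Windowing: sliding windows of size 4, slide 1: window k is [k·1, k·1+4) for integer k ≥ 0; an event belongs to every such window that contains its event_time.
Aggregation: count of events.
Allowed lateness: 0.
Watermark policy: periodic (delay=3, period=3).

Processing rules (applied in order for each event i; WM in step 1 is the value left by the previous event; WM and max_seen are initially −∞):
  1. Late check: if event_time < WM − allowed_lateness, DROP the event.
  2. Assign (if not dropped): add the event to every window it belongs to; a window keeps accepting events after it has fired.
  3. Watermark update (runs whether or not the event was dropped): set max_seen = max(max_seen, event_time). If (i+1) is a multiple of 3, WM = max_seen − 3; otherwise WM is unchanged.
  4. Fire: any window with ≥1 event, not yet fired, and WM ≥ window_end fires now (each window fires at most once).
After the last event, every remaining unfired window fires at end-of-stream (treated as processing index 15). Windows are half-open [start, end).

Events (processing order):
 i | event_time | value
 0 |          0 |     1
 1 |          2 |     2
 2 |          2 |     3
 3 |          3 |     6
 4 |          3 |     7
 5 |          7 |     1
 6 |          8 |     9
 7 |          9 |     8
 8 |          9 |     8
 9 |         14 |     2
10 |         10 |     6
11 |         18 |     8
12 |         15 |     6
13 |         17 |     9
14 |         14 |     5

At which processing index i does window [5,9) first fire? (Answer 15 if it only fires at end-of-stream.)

i=0 t=0 v=1: → [0,4); WM=−∞
i=1 t=2 v=2: → [2,6),[1,5),[0,4); WM=−∞
i=2 t=2 v=3: → [2,6),[1,5),[0,4); WM=-1
i=3 t=3 v=6: → [3,7),[2,6),[1,5),[0,4); WM=-1
i=4 t=3 v=7: → [3,7),[2,6),[1,5),[0,4); WM=-1
i=5 t=7 v=1: → [7,11),[6,10),[5,9),[4,8); WM=4; [0,4) fires=5
i=6 t=8 v=9: → [8,12),[7,11),[6,10),[5,9); WM=4
i=7 t=9 v=8: → [9,13),[8,12),[7,11),[6,10); WM=4
i=8 t=9 v=8: → [9,13),[8,12),[7,11),[6,10); WM=6; [1,5) fires=4 [2,6) fires=4
i=9 t=14 v=2: → [14,18),[13,17),[12,16),[11,15); WM=6
i=10 t=10 v=6: → [10,14),[9,13),[8,12),[7,11); WM=6
i=11 t=18 v=8: → [18,22),[17,21),[16,20),[15,19); WM=15; [3,7) fires=2 [4,8) fires=1 [5,9) fires=2 [6,10) fires=4 [7,11) fires=5 [8,12) fires=4 [9,13) fires=3 [10,14) fires=1 [11,15) fires=1
i=12 t=15 v=6: → [15,19),[14,18),[13,17),[12,16); WM=15
i=13 t=17 v=9: → [17,21),[16,20),[15,19),[14,18); WM=15
i=14 t=14 v=5: DROP (t<15-0); WM=15

11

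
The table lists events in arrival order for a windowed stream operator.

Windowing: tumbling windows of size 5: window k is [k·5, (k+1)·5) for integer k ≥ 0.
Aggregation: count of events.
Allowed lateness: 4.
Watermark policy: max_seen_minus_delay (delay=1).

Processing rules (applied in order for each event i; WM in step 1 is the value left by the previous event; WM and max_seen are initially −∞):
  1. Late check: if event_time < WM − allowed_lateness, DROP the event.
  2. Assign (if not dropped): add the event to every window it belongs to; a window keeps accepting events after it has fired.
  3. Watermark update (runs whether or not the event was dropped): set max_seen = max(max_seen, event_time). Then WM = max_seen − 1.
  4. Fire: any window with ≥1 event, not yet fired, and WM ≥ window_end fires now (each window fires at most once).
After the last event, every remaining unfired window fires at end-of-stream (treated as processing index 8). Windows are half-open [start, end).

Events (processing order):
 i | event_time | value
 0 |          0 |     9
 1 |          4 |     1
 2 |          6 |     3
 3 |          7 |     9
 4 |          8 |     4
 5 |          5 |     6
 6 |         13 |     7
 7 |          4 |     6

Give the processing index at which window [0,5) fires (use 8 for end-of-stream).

i=0 t=0 v=9: → [0,5); WM=-1
i=1 t=4 v=1: → [0,5); WM=3
i=2 t=6 v=3: → [5,10); WM=5; [0,5) fires=2
i=3 t=7 v=9: → [5,10); WM=6
i=4 t=8 v=4: → [5,10); WM=7
i=5 t=5 v=6: → [5,10); WM=7
i=6 t=13 v=7: → [10,15); WM=12; [5,10) fires=4
i=7 t=4 v=6: DROP (t<12-4); WM=12

2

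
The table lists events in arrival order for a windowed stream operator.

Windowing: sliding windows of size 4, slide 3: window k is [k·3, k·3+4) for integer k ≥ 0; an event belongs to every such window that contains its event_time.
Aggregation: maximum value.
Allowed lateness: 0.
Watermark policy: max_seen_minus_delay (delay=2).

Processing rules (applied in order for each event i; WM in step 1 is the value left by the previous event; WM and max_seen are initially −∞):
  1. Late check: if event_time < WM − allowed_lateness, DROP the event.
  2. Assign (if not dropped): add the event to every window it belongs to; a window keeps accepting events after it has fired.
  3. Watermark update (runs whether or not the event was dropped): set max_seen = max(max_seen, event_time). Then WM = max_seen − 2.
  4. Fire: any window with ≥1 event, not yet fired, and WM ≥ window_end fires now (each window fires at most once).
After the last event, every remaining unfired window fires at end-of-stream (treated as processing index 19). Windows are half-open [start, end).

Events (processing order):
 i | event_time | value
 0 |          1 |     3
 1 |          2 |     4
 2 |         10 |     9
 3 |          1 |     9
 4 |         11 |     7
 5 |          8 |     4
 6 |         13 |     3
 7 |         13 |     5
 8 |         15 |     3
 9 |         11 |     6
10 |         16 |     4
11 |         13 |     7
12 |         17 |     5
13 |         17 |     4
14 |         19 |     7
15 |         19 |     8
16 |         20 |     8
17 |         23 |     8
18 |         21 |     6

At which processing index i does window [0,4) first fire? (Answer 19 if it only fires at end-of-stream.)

i=0 t=1 v=3: → [0,4); WM=-1
i=1 t=2 v=4: → [0,4); WM=0
i=2 t=10 v=9: → [9,13); WM=8; [0,4) fires=4
i=3 t=1 v=9: DROP (t<8-0); WM=8
i=4 t=11 v=7: → [9,13); WM=9
i=5 t=8 v=4: DROP (t<9-0); WM=9
i=6 t=13 v=3: → [12,16); WM=11
i=7 t=13 v=5: → [12,16); WM=11
i=8 t=15 v=3: → [15,19),[12,16); WM=13; [9,13) fires=9
i=9 t=11 v=6: DROP (t<13-0); WM=13
i=10 t=16 v=4: → [15,19); WM=14
i=11 t=13 v=7: DROP (t<14-0); WM=14
i=12 t=17 v=5: → [15,19); WM=15
i=13 t=17 v=4: → [15,19); WM=15
i=14 t=19 v=7: → [18,22); WM=17; [12,16) fires=5
i=15 t=19 v=8: → [18,22); WM=17
i=16 t=20 v=8: → [18,22); WM=18
i=17 t=23 v=8: → [21,25); WM=21; [15,19) fires=5
i=18 t=21 v=6: → [21,25),[18,22); WM=21

2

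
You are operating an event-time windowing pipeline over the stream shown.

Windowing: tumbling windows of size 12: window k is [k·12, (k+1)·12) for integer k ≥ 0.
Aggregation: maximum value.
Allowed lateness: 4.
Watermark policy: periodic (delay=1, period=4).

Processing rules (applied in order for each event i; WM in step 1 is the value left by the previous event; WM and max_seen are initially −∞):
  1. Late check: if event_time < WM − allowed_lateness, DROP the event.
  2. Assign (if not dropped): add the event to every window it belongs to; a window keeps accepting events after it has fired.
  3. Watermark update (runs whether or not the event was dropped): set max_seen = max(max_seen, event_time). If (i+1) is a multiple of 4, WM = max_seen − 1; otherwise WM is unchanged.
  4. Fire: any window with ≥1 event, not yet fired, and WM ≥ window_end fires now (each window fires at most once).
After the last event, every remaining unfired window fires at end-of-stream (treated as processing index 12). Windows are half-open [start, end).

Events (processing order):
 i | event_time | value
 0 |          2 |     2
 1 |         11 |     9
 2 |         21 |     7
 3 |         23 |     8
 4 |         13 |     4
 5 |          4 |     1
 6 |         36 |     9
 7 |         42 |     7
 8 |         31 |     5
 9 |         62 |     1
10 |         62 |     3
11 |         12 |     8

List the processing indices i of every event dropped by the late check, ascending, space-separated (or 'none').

4 5 8 11

i=0 t=2 v=2: → [0,12); WM=−∞
i=1 t=11 v=9: → [0,12); WM=−∞
i=2 t=21 v=7: → [12,24); WM=−∞
i=3 t=23 v=8: → [12,24); WM=22; [0,12) fires=9
i=4 t=13 v=4: DROP (t<22-4); WM=22
i=5 t=4 v=1: DROP (t<22-4); WM=22
i=6 t=36 v=9: → [36,48); WM=22
i=7 t=42 v=7: → [36,48); WM=41; [12,24) fires=8
i=8 t=31 v=5: DROP (t<41-4); WM=41
i=9 t=62 v=1: → [60,72); WM=41
i=10 t=62 v=3: → [60,72); WM=41
i=11 t=12 v=8: DROP (t<41-4); WM=61; [36,48) fires=9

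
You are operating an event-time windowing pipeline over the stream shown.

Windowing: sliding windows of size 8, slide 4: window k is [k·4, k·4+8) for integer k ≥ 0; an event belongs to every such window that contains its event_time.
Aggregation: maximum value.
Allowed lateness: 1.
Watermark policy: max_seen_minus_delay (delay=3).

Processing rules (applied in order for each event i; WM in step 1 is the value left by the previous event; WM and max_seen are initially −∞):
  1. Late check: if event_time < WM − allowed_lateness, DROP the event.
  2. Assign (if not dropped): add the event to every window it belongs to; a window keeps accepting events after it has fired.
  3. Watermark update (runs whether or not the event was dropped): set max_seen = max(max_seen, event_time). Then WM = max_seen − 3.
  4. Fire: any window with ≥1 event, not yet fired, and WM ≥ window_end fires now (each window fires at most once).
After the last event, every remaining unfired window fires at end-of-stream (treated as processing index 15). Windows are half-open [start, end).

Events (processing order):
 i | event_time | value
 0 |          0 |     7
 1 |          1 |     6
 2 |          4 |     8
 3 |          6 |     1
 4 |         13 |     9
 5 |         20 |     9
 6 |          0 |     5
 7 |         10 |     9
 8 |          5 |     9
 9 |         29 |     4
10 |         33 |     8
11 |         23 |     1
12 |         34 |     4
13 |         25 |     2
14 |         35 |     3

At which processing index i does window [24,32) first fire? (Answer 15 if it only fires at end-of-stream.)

14

i=0 t=0 v=7: → [0,8); WM=-3
i=1 t=1 v=6: → [0,8); WM=-2
i=2 t=4 v=8: → [4,12),[0,8); WM=1
i=3 t=6 v=1: → [4,12),[0,8); WM=3
i=4 t=13 v=9: → [12,20),[8,16); WM=10; [0,8) fires=8
i=5 t=20 v=9: → [20,28),[16,24); WM=17; [4,12) fires=8 [8,16) fires=9
i=6 t=0 v=5: DROP (t<17-1); WM=17
i=7 t=10 v=9: DROP (t<17-1); WM=17
i=8 t=5 v=9: DROP (t<17-1); WM=17
i=9 t=29 v=4: → [28,36),[24,32); WM=26; [12,20) fires=9 [16,24) fires=9
i=10 t=33 v=8: → [32,40),[28,36); WM=30; [20,28) fires=9
i=11 t=23 v=1: DROP (t<30-1); WM=30
i=12 t=34 v=4: → [32,40),[28,36); WM=31
i=13 t=25 v=2: DROP (t<31-1); WM=31
i=14 t=35 v=3: → [32,40),[28,36); WM=32; [24,32) fires=4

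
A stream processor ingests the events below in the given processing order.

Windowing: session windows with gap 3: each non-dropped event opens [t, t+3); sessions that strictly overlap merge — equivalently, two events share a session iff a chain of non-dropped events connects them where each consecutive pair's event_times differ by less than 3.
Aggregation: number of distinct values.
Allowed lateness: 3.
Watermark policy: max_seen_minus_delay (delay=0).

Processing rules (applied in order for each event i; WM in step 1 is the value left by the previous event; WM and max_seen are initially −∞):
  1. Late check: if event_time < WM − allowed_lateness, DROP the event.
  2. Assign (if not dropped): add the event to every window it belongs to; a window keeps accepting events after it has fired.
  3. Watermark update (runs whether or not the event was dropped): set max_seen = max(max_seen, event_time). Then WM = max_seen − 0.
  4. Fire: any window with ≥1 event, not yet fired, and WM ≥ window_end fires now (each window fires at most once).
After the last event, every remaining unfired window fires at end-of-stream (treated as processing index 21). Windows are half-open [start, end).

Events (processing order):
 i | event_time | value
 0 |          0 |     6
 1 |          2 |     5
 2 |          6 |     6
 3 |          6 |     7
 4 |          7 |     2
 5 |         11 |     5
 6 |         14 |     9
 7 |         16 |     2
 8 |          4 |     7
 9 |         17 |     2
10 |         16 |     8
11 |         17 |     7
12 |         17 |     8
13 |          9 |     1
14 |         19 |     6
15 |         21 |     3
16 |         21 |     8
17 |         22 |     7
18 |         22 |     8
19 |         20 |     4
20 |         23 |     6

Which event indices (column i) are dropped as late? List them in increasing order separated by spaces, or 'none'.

i=0 t=0 v=6: → [0,3); WM=0
i=1 t=2 v=5: → [0,5); WM=2
i=2 t=6 v=6: → [6,9); WM=6
i=3 t=6 v=7: → [6,9); WM=6
i=4 t=7 v=2: → [6,10); WM=7
i=5 t=11 v=5: → [11,14); WM=11
i=6 t=14 v=9: → [14,17); WM=14
i=7 t=16 v=2: → [14,19); WM=16
i=8 t=4 v=7: DROP (t<16-3); WM=16
i=9 t=17 v=2: → [14,20); WM=17
i=10 t=16 v=8: → [14,20); WM=17
i=11 t=17 v=7: → [14,20); WM=17
i=12 t=17 v=8: → [14,20); WM=17
i=13 t=9 v=1: DROP (t<17-3); WM=17
i=14 t=19 v=6: → [14,22); WM=19
i=15 t=21 v=3: → [14,24); WM=21
i=16 t=21 v=8: → [14,24); WM=21
i=17 t=22 v=7: → [14,25); WM=22
i=18 t=22 v=8: → [14,25); WM=22
i=19 t=20 v=4: → [14,25); WM=22
i=20 t=23 v=6: → [14,26); WM=23

8 13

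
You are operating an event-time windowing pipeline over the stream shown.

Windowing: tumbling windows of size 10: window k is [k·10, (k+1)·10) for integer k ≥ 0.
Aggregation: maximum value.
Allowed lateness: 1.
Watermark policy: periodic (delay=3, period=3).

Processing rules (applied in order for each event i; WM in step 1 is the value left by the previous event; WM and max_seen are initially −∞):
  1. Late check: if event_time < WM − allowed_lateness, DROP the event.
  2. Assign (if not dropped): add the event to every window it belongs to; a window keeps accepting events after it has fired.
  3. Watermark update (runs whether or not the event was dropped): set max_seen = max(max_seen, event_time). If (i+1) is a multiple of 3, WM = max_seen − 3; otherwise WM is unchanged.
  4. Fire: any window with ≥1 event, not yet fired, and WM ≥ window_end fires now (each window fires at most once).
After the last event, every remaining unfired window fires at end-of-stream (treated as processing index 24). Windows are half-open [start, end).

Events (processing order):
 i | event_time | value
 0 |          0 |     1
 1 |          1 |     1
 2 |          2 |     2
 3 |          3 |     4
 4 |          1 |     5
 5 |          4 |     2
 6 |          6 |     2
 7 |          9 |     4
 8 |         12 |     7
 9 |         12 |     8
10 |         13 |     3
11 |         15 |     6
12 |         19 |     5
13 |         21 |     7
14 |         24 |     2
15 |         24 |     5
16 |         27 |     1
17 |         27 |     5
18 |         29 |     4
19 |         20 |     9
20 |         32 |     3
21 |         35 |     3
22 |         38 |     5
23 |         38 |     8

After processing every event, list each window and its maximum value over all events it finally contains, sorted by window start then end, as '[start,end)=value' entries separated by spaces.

i=0 t=0 v=1: → [0,10); WM=−∞
i=1 t=1 v=1: → [0,10); WM=−∞
i=2 t=2 v=2: → [0,10); WM=-1
i=3 t=3 v=4: → [0,10); WM=-1
i=4 t=1 v=5: → [0,10); WM=-1
i=5 t=4 v=2: → [0,10); WM=1
i=6 t=6 v=2: → [0,10); WM=1
i=7 t=9 v=4: → [0,10); WM=1
i=8 t=12 v=7: → [10,20); WM=9
i=9 t=12 v=8: → [10,20); WM=9
i=10 t=13 v=3: → [10,20); WM=9
i=11 t=15 v=6: → [10,20); WM=12; [0,10) fires=5
i=12 t=19 v=5: → [10,20); WM=12
i=13 t=21 v=7: → [20,30); WM=12
i=14 t=24 v=2: → [20,30); WM=21; [10,20) fires=8
i=15 t=24 v=5: → [20,30); WM=21
i=16 t=27 v=1: → [20,30); WM=21
i=17 t=27 v=5: → [20,30); WM=24
i=18 t=29 v=4: → [20,30); WM=24
i=19 t=20 v=9: DROP (t<24-1); WM=24
i=20 t=32 v=3: → [30,40); WM=29
i=21 t=35 v=3: → [30,40); WM=29
i=22 t=38 v=5: → [30,40); WM=29
i=23 t=38 v=8: → [30,40); WM=35; [20,30) fires=7

[0,10)=5 [10,20)=8 [20,30)=7 [30,40)=8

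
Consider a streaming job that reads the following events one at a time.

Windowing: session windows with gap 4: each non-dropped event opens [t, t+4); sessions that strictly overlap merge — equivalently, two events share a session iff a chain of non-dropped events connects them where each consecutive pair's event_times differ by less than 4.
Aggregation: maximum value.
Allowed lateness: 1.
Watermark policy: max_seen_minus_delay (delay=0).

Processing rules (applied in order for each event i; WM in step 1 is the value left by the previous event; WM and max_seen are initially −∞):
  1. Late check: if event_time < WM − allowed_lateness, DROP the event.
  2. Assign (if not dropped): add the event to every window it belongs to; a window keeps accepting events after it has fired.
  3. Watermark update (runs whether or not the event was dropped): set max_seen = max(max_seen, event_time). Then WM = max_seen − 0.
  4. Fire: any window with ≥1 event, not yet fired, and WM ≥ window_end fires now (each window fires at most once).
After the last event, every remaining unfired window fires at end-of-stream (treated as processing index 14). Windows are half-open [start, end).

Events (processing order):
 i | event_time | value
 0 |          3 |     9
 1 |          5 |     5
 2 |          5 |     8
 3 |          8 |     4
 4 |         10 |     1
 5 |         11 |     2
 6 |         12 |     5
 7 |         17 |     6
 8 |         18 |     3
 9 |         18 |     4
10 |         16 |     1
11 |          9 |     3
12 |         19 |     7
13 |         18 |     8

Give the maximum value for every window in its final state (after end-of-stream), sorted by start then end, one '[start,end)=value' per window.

i=0 t=3 v=9: → [3,7); WM=3
i=1 t=5 v=5: → [3,9); WM=5
i=2 t=5 v=8: → [3,9); WM=5
i=3 t=8 v=4: → [3,12); WM=8
i=4 t=10 v=1: → [3,14); WM=10
i=5 t=11 v=2: → [3,15); WM=11
i=6 t=12 v=5: → [3,16); WM=12
i=7 t=17 v=6: → [17,21); WM=17
i=8 t=18 v=3: → [17,22); WM=18
i=9 t=18 v=4: → [17,22); WM=18
i=10 t=16 v=1: DROP (t<18-1); WM=18
i=11 t=9 v=3: DROP (t<18-1); WM=18
i=12 t=19 v=7: → [17,23); WM=19
i=13 t=18 v=8: → [17,23); WM=19

[3,16)=9 [17,23)=8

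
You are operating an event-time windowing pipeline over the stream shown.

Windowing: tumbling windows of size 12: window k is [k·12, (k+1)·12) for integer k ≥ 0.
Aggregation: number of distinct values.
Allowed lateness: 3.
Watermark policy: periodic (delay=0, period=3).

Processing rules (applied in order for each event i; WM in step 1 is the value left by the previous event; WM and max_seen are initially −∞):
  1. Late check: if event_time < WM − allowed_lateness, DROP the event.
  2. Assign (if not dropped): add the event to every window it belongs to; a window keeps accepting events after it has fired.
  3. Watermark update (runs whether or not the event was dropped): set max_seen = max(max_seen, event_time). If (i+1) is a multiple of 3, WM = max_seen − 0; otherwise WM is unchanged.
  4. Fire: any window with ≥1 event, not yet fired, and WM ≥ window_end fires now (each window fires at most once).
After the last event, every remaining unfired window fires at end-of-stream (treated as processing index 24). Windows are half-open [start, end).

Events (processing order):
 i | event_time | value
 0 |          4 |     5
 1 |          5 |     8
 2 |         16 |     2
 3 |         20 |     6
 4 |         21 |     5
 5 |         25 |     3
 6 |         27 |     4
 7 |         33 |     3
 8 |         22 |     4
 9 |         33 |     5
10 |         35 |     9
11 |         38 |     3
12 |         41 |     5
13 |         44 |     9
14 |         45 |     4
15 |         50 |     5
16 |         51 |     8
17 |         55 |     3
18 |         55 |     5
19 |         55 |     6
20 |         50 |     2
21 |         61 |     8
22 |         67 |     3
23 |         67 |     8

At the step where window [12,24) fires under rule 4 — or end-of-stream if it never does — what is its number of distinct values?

i=0 t=4 v=5: → [0,12); WM=−∞
i=1 t=5 v=8: → [0,12); WM=−∞
i=2 t=16 v=2: → [12,24); WM=16; [0,12) fires=2
i=3 t=20 v=6: → [12,24); WM=16
i=4 t=21 v=5: → [12,24); WM=16
i=5 t=25 v=3: → [24,36); WM=25; [12,24) fires=3
i=6 t=27 v=4: → [24,36); WM=25
i=7 t=33 v=3: → [24,36); WM=25
i=8 t=22 v=4: → [12,24); WM=33
i=9 t=33 v=5: → [24,36); WM=33
i=10 t=35 v=9: → [24,36); WM=33
i=11 t=38 v=3: → [36,48); WM=38; [24,36) fires=4
i=12 t=41 v=5: → [36,48); WM=38
i=13 t=44 v=9: → [36,48); WM=38
i=14 t=45 v=4: → [36,48); WM=45
i=15 t=50 v=5: → [48,60); WM=45
i=16 t=51 v=8: → [48,60); WM=45
i=17 t=55 v=3: → [48,60); WM=55; [36,48) fires=4
i=18 t=55 v=5: → [48,60); WM=55
i=19 t=55 v=6: → [48,60); WM=55
i=20 t=50 v=2: DROP (t<55-3); WM=55
i=21 t=61 v=8: → [60,72); WM=55
i=22 t=67 v=3: → [60,72); WM=55
i=23 t=67 v=8: → [60,72); WM=67; [48,60) fires=4

3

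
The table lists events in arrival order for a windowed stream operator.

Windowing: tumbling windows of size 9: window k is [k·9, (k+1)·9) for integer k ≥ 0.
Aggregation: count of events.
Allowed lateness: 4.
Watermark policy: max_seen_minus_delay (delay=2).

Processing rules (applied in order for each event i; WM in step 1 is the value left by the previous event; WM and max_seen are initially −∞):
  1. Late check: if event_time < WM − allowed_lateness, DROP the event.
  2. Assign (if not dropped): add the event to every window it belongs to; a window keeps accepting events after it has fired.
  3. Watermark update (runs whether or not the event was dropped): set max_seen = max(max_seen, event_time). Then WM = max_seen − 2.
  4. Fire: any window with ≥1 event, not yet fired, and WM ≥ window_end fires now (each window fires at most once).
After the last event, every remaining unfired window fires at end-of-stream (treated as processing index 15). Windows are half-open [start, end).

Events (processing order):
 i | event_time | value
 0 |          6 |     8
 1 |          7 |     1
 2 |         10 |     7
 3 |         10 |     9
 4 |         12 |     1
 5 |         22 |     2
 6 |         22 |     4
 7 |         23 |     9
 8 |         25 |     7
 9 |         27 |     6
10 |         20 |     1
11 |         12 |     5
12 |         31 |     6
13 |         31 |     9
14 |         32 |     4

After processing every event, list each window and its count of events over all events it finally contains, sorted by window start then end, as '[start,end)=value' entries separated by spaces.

i=0 t=6 v=8: → [0,9); WM=4
i=1 t=7 v=1: → [0,9); WM=5
i=2 t=10 v=7: → [9,18); WM=8
i=3 t=10 v=9: → [9,18); WM=8
i=4 t=12 v=1: → [9,18); WM=10; [0,9) fires=2
i=5 t=22 v=2: → [18,27); WM=20; [9,18) fires=3
i=6 t=22 v=4: → [18,27); WM=20
i=7 t=23 v=9: → [18,27); WM=21
i=8 t=25 v=7: → [18,27); WM=23
i=9 t=27 v=6: → [27,36); WM=25
i=10 t=20 v=1: DROP (t<25-4); WM=25
i=11 t=12 v=5: DROP (t<25-4); WM=25
i=12 t=31 v=6: → [27,36); WM=29; [18,27) fires=4
i=13 t=31 v=9: → [27,36); WM=29
i=14 t=32 v=4: → [27,36); WM=30

[0,9)=2 [9,18)=3 [18,27)=4 [27,36)=4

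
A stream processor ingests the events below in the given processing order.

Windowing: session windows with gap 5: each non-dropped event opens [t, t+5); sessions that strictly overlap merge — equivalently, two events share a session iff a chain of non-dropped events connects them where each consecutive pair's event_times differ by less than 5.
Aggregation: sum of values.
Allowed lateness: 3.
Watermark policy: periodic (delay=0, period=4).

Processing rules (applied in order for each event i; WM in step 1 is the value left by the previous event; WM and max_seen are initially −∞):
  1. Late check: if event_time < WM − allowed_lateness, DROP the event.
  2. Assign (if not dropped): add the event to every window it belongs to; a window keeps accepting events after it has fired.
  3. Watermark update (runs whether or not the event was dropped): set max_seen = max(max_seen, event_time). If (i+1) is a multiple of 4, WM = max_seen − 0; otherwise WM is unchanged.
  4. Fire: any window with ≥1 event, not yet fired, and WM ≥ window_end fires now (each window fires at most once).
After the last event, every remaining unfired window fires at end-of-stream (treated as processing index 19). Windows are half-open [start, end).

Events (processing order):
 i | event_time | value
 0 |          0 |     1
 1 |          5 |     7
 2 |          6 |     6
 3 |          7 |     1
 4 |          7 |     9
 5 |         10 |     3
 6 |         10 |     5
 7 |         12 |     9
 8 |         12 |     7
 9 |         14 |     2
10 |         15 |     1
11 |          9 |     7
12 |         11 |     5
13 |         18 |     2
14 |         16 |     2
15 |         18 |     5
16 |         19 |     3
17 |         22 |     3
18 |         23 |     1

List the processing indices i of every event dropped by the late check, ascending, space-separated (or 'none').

i=0 t=0 v=1: → [0,5); WM=−∞
i=1 t=5 v=7: → [5,10); WM=−∞
i=2 t=6 v=6: → [5,11); WM=−∞
i=3 t=7 v=1: → [5,12); WM=7
i=4 t=7 v=9: → [5,12); WM=7
i=5 t=10 v=3: → [5,15); WM=7
i=6 t=10 v=5: → [5,15); WM=7
i=7 t=12 v=9: → [5,17); WM=12
i=8 t=12 v=7: → [5,17); WM=12
i=9 t=14 v=2: → [5,19); WM=12
i=10 t=15 v=1: → [5,20); WM=12
i=11 t=9 v=7: → [5,20); WM=15
i=12 t=11 v=5: DROP (t<15-3); WM=15
i=13 t=18 v=2: → [5,23); WM=15
i=14 t=16 v=2: → [5,23); WM=15
i=15 t=18 v=5: → [5,23); WM=18
i=16 t=19 v=3: → [5,24); WM=18
i=17 t=22 v=3: → [5,27); WM=18
i=18 t=23 v=1: → [5,28); WM=18

12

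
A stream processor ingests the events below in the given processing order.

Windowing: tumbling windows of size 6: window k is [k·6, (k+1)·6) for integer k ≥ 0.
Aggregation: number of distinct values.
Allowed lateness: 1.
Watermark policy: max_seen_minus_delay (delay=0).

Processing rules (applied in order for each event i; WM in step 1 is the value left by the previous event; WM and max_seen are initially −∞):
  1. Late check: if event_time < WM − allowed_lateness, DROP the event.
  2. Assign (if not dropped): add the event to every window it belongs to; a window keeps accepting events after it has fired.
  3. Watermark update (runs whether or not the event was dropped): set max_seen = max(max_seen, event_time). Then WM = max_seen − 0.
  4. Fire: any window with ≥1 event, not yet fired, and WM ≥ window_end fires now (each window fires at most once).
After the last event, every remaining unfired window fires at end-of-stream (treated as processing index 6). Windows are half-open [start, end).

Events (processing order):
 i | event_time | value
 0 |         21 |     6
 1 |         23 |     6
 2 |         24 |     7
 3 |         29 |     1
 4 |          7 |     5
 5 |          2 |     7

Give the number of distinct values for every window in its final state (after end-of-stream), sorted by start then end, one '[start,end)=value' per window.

i=0 t=21 v=6: → [18,24); WM=21
i=1 t=23 v=6: → [18,24); WM=23
i=2 t=24 v=7: → [24,30); WM=24; [18,24) fires=1
i=3 t=29 v=1: → [24,30); WM=29
i=4 t=7 v=5: DROP (t<29-1); WM=29
i=5 t=2 v=7: DROP (t<29-1); WM=29

[18,24)=1 [24,30)=2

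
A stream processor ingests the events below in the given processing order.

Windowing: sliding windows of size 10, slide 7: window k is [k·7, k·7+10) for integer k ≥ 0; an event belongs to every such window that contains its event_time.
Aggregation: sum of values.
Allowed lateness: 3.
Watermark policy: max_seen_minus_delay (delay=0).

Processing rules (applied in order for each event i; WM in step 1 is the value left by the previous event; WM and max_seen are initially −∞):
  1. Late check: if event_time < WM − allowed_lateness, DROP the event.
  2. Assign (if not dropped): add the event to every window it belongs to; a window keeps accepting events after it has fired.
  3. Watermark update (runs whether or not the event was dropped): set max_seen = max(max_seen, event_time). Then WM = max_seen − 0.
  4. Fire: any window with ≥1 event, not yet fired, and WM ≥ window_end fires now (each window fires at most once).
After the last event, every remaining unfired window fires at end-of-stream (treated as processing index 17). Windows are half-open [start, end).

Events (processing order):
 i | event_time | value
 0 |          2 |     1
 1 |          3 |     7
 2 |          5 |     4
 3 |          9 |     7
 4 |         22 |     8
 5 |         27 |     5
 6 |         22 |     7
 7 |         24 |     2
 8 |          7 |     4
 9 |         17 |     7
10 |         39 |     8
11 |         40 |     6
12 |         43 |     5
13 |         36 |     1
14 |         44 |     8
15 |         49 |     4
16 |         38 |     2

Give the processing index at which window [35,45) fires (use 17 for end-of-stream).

15

i=0 t=2 v=1: → [0,10); WM=2
i=1 t=3 v=7: → [0,10); WM=3
i=2 t=5 v=4: → [0,10); WM=5
i=3 t=9 v=7: → [7,17),[0,10); WM=9
i=4 t=22 v=8: → [21,31),[14,24); WM=22; [0,10) fires=19 [7,17) fires=7
i=5 t=27 v=5: → [21,31); WM=27; [14,24) fires=8
i=6 t=22 v=7: DROP (t<27-3); WM=27
i=7 t=24 v=2: → [21,31); WM=27
i=8 t=7 v=4: DROP (t<27-3); WM=27
i=9 t=17 v=7: DROP (t<27-3); WM=27
i=10 t=39 v=8: → [35,45); WM=39; [21,31) fires=15
i=11 t=40 v=6: → [35,45); WM=40
i=12 t=43 v=5: → [42,52),[35,45); WM=43
i=13 t=36 v=1: DROP (t<43-3); WM=43
i=14 t=44 v=8: → [42,52),[35,45); WM=44
i=15 t=49 v=4: → [49,59),[42,52); WM=49; [35,45) fires=27
i=16 t=38 v=2: DROP (t<49-3); WM=49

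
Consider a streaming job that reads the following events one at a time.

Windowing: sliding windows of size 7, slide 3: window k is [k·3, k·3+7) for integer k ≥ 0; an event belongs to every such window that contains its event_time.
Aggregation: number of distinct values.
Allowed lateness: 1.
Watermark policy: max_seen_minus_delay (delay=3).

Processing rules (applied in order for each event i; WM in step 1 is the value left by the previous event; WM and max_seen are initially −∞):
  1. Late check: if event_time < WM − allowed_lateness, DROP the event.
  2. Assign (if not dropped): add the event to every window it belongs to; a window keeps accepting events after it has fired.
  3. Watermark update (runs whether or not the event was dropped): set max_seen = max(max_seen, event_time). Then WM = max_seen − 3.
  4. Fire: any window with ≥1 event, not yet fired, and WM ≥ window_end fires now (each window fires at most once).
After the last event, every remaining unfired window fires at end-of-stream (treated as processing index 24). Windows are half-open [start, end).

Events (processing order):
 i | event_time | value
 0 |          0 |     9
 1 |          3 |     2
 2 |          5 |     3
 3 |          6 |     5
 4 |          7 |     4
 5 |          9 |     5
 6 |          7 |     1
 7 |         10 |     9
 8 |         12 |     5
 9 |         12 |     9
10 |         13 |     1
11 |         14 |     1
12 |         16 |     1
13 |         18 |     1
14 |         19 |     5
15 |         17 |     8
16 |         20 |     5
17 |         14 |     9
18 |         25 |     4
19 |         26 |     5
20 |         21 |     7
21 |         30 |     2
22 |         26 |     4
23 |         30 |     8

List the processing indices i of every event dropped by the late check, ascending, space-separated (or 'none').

17 20

i=0 t=0 v=9: → [0,7); WM=-3
i=1 t=3 v=2: → [3,10),[0,7); WM=0
i=2 t=5 v=3: → [3,10),[0,7); WM=2
i=3 t=6 v=5: → [6,13),[3,10),[0,7); WM=3
i=4 t=7 v=4: → [6,13),[3,10); WM=4
i=5 t=9 v=5: → [9,16),[6,13),[3,10); WM=6
i=6 t=7 v=1: → [6,13),[3,10); WM=6
i=7 t=10 v=9: → [9,16),[6,13); WM=7; [0,7) fires=4
i=8 t=12 v=5: → [12,19),[9,16),[6,13); WM=9
i=9 t=12 v=9: → [12,19),[9,16),[6,13); WM=9
i=10 t=13 v=1: → [12,19),[9,16); WM=10; [3,10) fires=5
i=11 t=14 v=1: → [12,19),[9,16); WM=11
i=12 t=16 v=1: → [15,22),[12,19); WM=13; [6,13) fires=4
i=13 t=18 v=1: → [18,25),[15,22),[12,19); WM=15
i=14 t=19 v=5: → [18,25),[15,22); WM=16; [9,16) fires=3
i=15 t=17 v=8: → [15,22),[12,19); WM=16
i=16 t=20 v=5: → [18,25),[15,22); WM=17
i=17 t=14 v=9: DROP (t<17-1); WM=17
i=18 t=25 v=4: → [24,31),[21,28); WM=22; [12,19) fires=4 [15,22) fires=3
i=19 t=26 v=5: → [24,31),[21,28); WM=23
i=20 t=21 v=7: DROP (t<23-1); WM=23
i=21 t=30 v=2: → [30,37),[27,34),[24,31); WM=27; [18,25) fires=2
i=22 t=26 v=4: → [24,31),[21,28); WM=27
i=23 t=30 v=8: → [30,37),[27,34),[24,31); WM=27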